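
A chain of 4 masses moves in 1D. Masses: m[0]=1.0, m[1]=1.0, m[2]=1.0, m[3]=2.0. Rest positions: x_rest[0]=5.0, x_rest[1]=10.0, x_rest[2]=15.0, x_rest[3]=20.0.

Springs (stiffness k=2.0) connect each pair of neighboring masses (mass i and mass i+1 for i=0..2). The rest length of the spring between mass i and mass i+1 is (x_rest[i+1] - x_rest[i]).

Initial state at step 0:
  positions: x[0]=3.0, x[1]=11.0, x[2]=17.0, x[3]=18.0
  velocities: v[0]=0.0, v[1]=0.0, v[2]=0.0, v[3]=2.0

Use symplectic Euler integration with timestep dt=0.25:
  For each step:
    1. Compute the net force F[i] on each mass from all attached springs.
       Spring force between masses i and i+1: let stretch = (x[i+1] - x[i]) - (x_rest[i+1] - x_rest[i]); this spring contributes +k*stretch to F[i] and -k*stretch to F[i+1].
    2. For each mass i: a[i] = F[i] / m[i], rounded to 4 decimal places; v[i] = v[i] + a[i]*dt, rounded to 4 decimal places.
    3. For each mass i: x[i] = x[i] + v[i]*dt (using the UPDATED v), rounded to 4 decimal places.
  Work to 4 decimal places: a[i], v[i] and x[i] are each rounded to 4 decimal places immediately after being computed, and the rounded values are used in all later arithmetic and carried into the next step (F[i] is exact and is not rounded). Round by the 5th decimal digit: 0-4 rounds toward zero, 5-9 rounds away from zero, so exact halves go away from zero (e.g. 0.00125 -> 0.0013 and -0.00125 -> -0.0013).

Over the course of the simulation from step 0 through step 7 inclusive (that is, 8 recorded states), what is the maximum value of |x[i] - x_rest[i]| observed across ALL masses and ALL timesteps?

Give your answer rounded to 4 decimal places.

Answer: 2.6943

Derivation:
Step 0: x=[3.0000 11.0000 17.0000 18.0000] v=[0.0000 0.0000 0.0000 2.0000]
Step 1: x=[3.3750 10.7500 16.3750 18.7500] v=[1.5000 -1.0000 -2.5000 3.0000]
Step 2: x=[4.0469 10.2813 15.3438 19.6641] v=[2.6875 -1.8750 -4.1250 3.6563]
Step 3: x=[4.8731 9.6661 14.2198 20.6207] v=[3.3047 -2.4610 -4.4961 3.8262]
Step 4: x=[5.6734 9.0209 13.3267 21.4897] v=[3.2012 -2.5807 -3.5725 3.4760]
Step 5: x=[6.2672 8.4955 12.9157 22.1610] v=[2.3750 -2.1016 -1.6439 2.6853]
Step 6: x=[6.5145 8.2441 13.1079 22.5670] v=[0.9892 -1.0057 0.7687 1.6240]
Step 7: x=[6.3530 8.3845 13.8745 22.6943] v=[-0.6460 0.5614 3.0664 0.5092]
Max displacement = 2.6943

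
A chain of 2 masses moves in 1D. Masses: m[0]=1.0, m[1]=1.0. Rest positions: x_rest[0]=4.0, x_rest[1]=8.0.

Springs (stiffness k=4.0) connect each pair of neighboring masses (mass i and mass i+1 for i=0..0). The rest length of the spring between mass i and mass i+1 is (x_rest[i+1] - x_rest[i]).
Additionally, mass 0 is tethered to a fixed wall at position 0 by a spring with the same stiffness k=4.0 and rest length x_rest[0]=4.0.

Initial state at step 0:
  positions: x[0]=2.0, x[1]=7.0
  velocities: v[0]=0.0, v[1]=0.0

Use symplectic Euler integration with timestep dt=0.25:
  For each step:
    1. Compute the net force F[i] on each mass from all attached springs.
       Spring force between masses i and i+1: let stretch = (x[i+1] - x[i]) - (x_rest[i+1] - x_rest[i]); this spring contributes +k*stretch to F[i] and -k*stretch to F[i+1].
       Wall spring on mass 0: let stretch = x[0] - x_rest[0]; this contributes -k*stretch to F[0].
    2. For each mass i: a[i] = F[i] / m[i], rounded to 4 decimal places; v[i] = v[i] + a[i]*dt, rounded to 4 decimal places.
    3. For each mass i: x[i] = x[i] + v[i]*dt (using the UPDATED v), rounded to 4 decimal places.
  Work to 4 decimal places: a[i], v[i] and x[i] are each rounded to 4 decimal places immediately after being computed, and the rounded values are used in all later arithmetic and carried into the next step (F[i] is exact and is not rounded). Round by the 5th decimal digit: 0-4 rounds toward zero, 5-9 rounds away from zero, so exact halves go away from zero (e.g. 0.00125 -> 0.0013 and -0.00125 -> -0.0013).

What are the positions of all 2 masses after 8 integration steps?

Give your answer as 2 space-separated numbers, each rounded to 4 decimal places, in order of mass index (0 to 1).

Answer: 4.1214 9.9065

Derivation:
Step 0: x=[2.0000 7.0000] v=[0.0000 0.0000]
Step 1: x=[2.7500 6.7500] v=[3.0000 -1.0000]
Step 2: x=[3.8125 6.5000] v=[4.2500 -1.0000]
Step 3: x=[4.5938 6.5781] v=[3.1250 0.3125]
Step 4: x=[4.7227 7.1602] v=[0.5155 2.3282]
Step 5: x=[4.2803 8.1329] v=[-1.7697 3.8907]
Step 6: x=[3.7310 9.1424] v=[-2.1974 4.0381]
Step 7: x=[3.6018 9.7991] v=[-0.5170 2.6267]
Step 8: x=[4.1214 9.9065] v=[2.0785 0.4294]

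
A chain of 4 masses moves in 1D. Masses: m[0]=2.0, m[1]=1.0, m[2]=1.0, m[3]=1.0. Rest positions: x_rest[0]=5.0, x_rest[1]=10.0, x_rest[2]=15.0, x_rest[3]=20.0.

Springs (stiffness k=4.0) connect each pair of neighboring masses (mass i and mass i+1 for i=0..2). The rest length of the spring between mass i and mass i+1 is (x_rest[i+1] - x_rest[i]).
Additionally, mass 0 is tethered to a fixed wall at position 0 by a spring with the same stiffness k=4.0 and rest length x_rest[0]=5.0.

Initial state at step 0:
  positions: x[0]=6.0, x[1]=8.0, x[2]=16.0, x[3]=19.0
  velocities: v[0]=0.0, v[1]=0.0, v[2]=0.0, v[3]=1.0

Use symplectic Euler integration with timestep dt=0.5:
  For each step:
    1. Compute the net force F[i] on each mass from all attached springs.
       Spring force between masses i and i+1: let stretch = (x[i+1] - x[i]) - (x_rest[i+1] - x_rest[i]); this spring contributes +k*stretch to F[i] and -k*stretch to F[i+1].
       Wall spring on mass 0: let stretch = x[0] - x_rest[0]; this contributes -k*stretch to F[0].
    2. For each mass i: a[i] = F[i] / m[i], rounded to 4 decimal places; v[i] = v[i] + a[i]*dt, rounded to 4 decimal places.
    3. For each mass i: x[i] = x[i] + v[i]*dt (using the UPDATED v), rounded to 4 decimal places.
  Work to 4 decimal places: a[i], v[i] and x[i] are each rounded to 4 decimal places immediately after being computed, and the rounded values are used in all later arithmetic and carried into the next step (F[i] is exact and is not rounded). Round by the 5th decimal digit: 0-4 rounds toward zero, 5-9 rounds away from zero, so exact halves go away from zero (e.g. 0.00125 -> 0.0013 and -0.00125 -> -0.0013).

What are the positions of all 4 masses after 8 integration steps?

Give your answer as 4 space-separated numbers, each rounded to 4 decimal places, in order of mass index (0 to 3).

Step 0: x=[6.0000 8.0000 16.0000 19.0000] v=[0.0000 0.0000 0.0000 1.0000]
Step 1: x=[4.0000 14.0000 11.0000 21.5000] v=[-4.0000 12.0000 -10.0000 5.0000]
Step 2: x=[5.0000 7.0000 19.5000 18.5000] v=[2.0000 -14.0000 17.0000 -6.0000]
Step 3: x=[4.5000 10.5000 14.5000 21.5000] v=[-1.0000 7.0000 -10.0000 6.0000]
Step 4: x=[4.7500 12.0000 12.5000 22.5000] v=[0.5000 3.0000 -4.0000 2.0000]
Step 5: x=[6.2500 6.7500 20.0000 18.5000] v=[3.0000 -10.5000 15.0000 -8.0000]
Step 6: x=[4.8750 14.2500 12.7500 21.0000] v=[-2.7500 15.0000 -14.5000 5.0000]
Step 7: x=[5.7500 10.8750 15.2500 20.2500] v=[1.7500 -6.7500 5.0000 -1.5000]
Step 8: x=[6.3125 6.7500 18.3750 19.5000] v=[1.1250 -8.2500 6.2500 -1.5000]

Answer: 6.3125 6.7500 18.3750 19.5000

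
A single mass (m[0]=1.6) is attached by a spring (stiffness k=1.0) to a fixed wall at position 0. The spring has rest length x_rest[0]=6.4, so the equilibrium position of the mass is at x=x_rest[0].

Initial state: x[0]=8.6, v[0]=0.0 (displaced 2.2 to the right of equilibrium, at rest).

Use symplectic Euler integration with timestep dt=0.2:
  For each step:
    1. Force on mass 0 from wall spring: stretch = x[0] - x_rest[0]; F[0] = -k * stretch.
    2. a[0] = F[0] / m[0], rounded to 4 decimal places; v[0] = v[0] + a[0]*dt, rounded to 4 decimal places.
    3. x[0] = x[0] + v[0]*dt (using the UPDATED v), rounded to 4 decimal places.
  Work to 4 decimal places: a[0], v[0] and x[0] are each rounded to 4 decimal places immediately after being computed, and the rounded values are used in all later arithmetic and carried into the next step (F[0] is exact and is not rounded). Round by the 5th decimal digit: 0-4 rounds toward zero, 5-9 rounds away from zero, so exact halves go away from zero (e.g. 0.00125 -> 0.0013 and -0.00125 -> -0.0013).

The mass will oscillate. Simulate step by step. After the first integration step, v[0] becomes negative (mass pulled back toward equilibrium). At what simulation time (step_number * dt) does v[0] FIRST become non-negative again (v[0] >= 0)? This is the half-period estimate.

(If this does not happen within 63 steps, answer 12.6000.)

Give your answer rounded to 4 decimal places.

Step 0: x=[8.6000] v=[0.0000]
Step 1: x=[8.5450] v=[-0.2750]
Step 2: x=[8.4364] v=[-0.5431]
Step 3: x=[8.2769] v=[-0.7977]
Step 4: x=[8.0704] v=[-1.0323]
Step 5: x=[7.8222] v=[-1.2411]
Step 6: x=[7.5384] v=[-1.4189]
Step 7: x=[7.2262] v=[-1.5612]
Step 8: x=[6.8933] v=[-1.6645]
Step 9: x=[6.5481] v=[-1.7262]
Step 10: x=[6.1992] v=[-1.7447]
Step 11: x=[5.8553] v=[-1.7196]
Step 12: x=[5.5250] v=[-1.6515]
Step 13: x=[5.2166] v=[-1.5421]
Step 14: x=[4.9378] v=[-1.3942]
Step 15: x=[4.6955] v=[-1.2114]
Step 16: x=[4.4958] v=[-0.9983]
Step 17: x=[4.3437] v=[-0.7603]
Step 18: x=[4.2430] v=[-0.5033]
Step 19: x=[4.1963] v=[-0.2337]
Step 20: x=[4.2047] v=[0.0418]
First v>=0 after going negative at step 20, time=4.0000

Answer: 4.0000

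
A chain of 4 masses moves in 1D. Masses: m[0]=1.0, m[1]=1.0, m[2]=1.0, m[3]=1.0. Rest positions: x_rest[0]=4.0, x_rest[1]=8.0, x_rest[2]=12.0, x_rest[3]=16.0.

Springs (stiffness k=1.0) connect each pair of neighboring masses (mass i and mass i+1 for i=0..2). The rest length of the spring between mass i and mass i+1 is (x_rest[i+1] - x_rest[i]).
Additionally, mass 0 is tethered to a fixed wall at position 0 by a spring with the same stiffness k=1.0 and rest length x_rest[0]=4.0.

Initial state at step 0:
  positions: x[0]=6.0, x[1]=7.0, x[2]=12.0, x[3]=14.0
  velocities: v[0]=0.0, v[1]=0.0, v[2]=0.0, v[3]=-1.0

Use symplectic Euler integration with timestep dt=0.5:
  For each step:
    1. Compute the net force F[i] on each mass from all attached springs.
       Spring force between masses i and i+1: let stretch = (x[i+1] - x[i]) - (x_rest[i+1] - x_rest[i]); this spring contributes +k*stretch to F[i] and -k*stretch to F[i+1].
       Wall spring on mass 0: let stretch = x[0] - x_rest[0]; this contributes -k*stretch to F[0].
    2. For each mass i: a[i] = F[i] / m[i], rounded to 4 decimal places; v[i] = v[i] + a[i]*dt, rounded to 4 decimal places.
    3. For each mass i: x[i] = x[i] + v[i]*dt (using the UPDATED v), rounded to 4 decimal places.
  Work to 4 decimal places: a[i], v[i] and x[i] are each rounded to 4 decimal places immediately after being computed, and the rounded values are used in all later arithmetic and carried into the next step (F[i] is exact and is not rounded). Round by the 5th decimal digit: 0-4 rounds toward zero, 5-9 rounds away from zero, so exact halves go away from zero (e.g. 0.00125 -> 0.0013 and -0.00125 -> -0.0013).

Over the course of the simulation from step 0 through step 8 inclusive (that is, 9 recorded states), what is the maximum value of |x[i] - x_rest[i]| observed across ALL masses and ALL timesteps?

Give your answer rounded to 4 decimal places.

Answer: 3.4819

Derivation:
Step 0: x=[6.0000 7.0000 12.0000 14.0000] v=[0.0000 0.0000 0.0000 -1.0000]
Step 1: x=[4.7500 8.0000 11.2500 14.0000] v=[-2.5000 2.0000 -1.5000 0.0000]
Step 2: x=[3.1250 9.0000 10.3750 14.3125] v=[-3.2500 2.0000 -1.7500 0.6250]
Step 3: x=[2.1875 8.8750 10.1406 14.6407] v=[-1.8750 -0.2500 -0.4688 0.6563]
Step 4: x=[2.3750 7.3945 10.7149 14.8439] v=[0.3750 -2.9610 1.1485 0.4063]
Step 5: x=[3.2237 5.4892 11.4913 15.0148] v=[1.6973 -3.8106 1.5528 0.3418]
Step 6: x=[3.8328 4.5181 11.6481 15.3049] v=[1.2182 -1.9423 0.3135 0.5801]
Step 7: x=[3.6550 5.1582 10.9366 15.6808] v=[-0.3556 1.2801 -1.4231 0.7517]
Step 8: x=[2.9393 6.8671 9.9665 15.8706] v=[-1.4315 3.4177 -1.9402 0.3796]
Max displacement = 3.4819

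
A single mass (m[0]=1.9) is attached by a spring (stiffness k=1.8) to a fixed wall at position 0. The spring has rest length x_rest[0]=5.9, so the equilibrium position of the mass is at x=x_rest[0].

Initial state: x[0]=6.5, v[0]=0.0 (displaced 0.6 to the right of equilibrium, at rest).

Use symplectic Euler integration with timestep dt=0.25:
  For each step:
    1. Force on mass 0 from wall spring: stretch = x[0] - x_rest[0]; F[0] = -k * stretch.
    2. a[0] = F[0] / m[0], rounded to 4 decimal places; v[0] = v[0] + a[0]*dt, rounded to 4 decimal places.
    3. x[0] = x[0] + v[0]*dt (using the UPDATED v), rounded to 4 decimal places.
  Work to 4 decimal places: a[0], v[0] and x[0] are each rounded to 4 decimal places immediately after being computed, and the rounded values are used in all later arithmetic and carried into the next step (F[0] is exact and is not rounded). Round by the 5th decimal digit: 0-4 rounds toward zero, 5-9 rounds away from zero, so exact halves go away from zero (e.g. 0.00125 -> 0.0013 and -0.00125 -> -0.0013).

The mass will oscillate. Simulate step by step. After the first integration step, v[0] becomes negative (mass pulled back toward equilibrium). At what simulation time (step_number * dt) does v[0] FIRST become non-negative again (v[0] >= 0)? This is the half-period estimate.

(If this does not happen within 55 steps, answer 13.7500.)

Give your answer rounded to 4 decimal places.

Answer: 3.2500

Derivation:
Step 0: x=[6.5000] v=[0.0000]
Step 1: x=[6.4645] v=[-0.1421]
Step 2: x=[6.3956] v=[-0.2758]
Step 3: x=[6.2973] v=[-0.3932]
Step 4: x=[6.1755] v=[-0.4873]
Step 5: x=[6.0374] v=[-0.5526]
Step 6: x=[5.8911] v=[-0.5852]
Step 7: x=[5.7453] v=[-0.5831]
Step 8: x=[5.6087] v=[-0.5465]
Step 9: x=[5.4893] v=[-0.4775]
Step 10: x=[5.3943] v=[-0.3802]
Step 11: x=[5.3292] v=[-0.2604]
Step 12: x=[5.2979] v=[-0.1252]
Step 13: x=[5.3023] v=[0.0174]
First v>=0 after going negative at step 13, time=3.2500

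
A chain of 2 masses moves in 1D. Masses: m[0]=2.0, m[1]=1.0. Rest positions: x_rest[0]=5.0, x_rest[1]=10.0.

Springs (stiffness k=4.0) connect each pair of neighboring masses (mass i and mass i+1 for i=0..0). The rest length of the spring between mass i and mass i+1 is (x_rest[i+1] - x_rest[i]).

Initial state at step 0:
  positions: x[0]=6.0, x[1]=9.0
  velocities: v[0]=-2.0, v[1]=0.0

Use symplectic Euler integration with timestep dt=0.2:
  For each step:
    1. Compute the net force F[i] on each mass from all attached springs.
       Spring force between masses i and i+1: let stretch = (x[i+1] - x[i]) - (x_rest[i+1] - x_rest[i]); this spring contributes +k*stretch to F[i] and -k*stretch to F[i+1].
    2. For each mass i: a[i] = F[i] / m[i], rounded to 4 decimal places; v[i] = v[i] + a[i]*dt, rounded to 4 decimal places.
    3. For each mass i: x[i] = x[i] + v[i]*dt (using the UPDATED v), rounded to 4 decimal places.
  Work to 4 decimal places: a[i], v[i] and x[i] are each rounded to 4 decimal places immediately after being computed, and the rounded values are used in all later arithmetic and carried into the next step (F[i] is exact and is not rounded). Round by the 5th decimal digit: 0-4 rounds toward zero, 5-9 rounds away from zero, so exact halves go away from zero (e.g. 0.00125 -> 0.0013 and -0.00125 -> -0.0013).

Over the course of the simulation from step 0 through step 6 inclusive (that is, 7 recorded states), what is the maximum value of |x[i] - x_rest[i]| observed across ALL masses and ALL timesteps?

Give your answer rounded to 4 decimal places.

Step 0: x=[6.0000 9.0000] v=[-2.0000 0.0000]
Step 1: x=[5.4400 9.3200] v=[-2.8000 1.6000]
Step 2: x=[4.7904 9.8192] v=[-3.2480 2.4960]
Step 3: x=[4.1431 10.3138] v=[-3.2365 2.4730]
Step 4: x=[3.5895 10.6211] v=[-2.7682 1.5364]
Step 5: x=[3.1984 10.6033] v=[-1.9556 -0.0889]
Step 6: x=[2.9997 10.2007] v=[-0.9936 -2.0128]
Max displacement = 2.0003

Answer: 2.0003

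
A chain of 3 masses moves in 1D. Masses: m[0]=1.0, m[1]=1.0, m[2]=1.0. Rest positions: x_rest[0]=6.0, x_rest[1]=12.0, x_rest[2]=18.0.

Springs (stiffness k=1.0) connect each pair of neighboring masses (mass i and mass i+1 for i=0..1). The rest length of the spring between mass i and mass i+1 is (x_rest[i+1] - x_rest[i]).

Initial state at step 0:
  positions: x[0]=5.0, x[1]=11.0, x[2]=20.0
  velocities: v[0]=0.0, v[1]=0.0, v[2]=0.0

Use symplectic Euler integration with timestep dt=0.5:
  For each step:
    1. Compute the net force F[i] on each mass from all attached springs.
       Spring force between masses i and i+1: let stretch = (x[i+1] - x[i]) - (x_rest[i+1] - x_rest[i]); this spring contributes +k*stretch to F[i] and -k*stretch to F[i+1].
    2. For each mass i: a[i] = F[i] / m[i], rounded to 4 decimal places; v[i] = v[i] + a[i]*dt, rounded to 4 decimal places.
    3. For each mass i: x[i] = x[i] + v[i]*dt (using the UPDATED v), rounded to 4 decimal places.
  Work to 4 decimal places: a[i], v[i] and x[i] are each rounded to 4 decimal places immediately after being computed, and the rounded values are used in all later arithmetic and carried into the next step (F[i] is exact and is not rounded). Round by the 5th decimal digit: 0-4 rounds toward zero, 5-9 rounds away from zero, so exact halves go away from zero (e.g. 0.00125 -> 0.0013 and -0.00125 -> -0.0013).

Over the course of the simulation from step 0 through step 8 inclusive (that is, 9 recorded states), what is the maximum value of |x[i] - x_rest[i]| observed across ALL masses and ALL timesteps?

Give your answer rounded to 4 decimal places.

Step 0: x=[5.0000 11.0000 20.0000] v=[0.0000 0.0000 0.0000]
Step 1: x=[5.0000 11.7500 19.2500] v=[0.0000 1.5000 -1.5000]
Step 2: x=[5.1875 12.6875 18.1250] v=[0.3750 1.8750 -2.2500]
Step 3: x=[5.7500 13.1094 17.1406] v=[1.1250 0.8438 -1.9688]
Step 4: x=[6.6524 12.6993 16.6484] v=[1.8047 -0.8203 -0.9844]
Step 5: x=[7.5665 11.7647 16.6690] v=[1.8282 -1.8692 0.0411]
Step 6: x=[8.0302 11.0066 16.9635] v=[0.9273 -1.5162 0.5890]
Step 7: x=[7.7380 10.9936 17.2688] v=[-0.5845 -0.0260 0.6106]
Step 8: x=[6.7597 11.7355 17.5053] v=[-1.9567 1.4838 0.4730]
Max displacement = 2.0302

Answer: 2.0302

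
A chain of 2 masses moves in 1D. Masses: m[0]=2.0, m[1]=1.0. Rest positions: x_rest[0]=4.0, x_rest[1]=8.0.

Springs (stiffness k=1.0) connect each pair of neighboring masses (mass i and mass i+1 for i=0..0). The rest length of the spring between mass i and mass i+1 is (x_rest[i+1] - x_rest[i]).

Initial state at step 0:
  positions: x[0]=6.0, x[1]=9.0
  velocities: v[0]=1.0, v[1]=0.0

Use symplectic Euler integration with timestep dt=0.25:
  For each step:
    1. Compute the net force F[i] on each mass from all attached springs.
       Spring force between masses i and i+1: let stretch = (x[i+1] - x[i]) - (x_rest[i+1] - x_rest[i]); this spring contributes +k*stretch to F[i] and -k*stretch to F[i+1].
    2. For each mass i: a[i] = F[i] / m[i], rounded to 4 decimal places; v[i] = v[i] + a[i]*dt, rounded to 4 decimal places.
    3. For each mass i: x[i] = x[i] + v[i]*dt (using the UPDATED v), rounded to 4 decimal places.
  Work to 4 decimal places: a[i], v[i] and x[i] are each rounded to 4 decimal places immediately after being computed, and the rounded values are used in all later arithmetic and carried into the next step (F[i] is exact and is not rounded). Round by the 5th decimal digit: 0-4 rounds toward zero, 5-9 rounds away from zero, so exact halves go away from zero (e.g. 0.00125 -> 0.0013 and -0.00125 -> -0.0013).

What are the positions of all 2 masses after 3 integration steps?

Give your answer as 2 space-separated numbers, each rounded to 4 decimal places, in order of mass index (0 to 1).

Answer: 6.5464 9.4073

Derivation:
Step 0: x=[6.0000 9.0000] v=[1.0000 0.0000]
Step 1: x=[6.2188 9.0625] v=[0.8750 0.2500]
Step 2: x=[6.4014 9.1973] v=[0.7305 0.5391]
Step 3: x=[6.5464 9.4073] v=[0.5800 0.8401]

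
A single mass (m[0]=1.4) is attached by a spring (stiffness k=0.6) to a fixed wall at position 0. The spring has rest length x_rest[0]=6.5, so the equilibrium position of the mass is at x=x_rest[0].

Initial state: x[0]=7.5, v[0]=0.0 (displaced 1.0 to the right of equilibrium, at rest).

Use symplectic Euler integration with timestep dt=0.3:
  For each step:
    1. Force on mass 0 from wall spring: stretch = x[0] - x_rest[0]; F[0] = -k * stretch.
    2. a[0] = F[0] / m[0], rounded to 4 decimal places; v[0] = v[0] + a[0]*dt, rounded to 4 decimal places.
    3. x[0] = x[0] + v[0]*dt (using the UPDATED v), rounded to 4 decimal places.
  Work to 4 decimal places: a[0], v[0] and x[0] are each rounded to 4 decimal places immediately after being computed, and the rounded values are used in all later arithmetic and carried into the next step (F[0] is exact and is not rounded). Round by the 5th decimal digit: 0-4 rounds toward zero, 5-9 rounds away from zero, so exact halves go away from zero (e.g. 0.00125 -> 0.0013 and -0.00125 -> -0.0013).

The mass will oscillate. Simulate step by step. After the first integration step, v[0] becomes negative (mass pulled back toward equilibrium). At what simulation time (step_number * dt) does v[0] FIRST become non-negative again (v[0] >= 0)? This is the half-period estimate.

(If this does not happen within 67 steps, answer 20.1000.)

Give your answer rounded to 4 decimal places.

Step 0: x=[7.5000] v=[0.0000]
Step 1: x=[7.4614] v=[-0.1286]
Step 2: x=[7.3857] v=[-0.2522]
Step 3: x=[7.2759] v=[-0.3661]
Step 4: x=[7.1361] v=[-0.4659]
Step 5: x=[6.9718] v=[-0.5477]
Step 6: x=[6.7893] v=[-0.6084]
Step 7: x=[6.5956] v=[-0.6456]
Step 8: x=[6.3982] v=[-0.6579]
Step 9: x=[6.2048] v=[-0.6448]
Step 10: x=[6.0227] v=[-0.6069]
Step 11: x=[5.8591] v=[-0.5455]
Step 12: x=[5.7202] v=[-0.4631]
Step 13: x=[5.6114] v=[-0.3628]
Step 14: x=[5.5368] v=[-0.2486]
Step 15: x=[5.4994] v=[-0.1248]
Step 16: x=[5.5005] v=[0.0038]
First v>=0 after going negative at step 16, time=4.8000

Answer: 4.8000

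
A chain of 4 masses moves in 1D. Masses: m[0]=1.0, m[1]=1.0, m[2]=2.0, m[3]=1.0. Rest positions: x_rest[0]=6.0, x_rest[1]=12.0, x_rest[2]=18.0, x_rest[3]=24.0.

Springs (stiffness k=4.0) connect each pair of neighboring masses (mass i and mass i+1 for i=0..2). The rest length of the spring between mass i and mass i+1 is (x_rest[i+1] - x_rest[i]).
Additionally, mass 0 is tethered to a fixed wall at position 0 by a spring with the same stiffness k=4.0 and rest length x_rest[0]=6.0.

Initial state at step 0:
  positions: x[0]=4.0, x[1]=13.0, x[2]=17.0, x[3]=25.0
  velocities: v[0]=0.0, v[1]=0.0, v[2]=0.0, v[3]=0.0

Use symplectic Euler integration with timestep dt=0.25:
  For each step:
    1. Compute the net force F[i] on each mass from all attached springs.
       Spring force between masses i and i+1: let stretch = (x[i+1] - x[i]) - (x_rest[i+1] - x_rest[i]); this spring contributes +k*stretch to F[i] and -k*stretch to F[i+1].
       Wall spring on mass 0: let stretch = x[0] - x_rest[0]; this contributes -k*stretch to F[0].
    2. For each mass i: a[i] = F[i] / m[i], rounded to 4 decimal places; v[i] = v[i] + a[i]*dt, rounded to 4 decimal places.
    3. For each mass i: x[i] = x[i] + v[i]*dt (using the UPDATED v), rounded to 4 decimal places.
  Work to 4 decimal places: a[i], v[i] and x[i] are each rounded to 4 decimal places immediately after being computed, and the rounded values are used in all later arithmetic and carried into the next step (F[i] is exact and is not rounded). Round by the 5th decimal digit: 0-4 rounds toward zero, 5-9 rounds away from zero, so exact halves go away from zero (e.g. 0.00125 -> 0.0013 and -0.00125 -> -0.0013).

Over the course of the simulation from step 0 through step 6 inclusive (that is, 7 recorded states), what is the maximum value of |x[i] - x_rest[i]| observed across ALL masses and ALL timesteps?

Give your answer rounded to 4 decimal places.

Step 0: x=[4.0000 13.0000 17.0000 25.0000] v=[0.0000 0.0000 0.0000 0.0000]
Step 1: x=[5.2500 11.7500 17.5000 24.5000] v=[5.0000 -5.0000 2.0000 -2.0000]
Step 2: x=[6.8125 10.3125 18.1563 23.7500] v=[6.2500 -5.7500 2.6250 -3.0000]
Step 3: x=[7.5469 9.9610 18.5313 23.1016] v=[2.9375 -1.4062 1.5000 -2.5937]
Step 4: x=[6.9981 11.1485 18.4063 22.8106] v=[-2.1953 4.7500 -0.5000 -1.1640]
Step 5: x=[5.7374 13.1129 17.9246 22.9185] v=[-5.0430 7.8574 -1.9268 0.4317]
Step 6: x=[4.8862 14.4363 17.4657 23.2780] v=[-3.4049 5.2936 -1.8357 1.4378]
Max displacement = 2.4363

Answer: 2.4363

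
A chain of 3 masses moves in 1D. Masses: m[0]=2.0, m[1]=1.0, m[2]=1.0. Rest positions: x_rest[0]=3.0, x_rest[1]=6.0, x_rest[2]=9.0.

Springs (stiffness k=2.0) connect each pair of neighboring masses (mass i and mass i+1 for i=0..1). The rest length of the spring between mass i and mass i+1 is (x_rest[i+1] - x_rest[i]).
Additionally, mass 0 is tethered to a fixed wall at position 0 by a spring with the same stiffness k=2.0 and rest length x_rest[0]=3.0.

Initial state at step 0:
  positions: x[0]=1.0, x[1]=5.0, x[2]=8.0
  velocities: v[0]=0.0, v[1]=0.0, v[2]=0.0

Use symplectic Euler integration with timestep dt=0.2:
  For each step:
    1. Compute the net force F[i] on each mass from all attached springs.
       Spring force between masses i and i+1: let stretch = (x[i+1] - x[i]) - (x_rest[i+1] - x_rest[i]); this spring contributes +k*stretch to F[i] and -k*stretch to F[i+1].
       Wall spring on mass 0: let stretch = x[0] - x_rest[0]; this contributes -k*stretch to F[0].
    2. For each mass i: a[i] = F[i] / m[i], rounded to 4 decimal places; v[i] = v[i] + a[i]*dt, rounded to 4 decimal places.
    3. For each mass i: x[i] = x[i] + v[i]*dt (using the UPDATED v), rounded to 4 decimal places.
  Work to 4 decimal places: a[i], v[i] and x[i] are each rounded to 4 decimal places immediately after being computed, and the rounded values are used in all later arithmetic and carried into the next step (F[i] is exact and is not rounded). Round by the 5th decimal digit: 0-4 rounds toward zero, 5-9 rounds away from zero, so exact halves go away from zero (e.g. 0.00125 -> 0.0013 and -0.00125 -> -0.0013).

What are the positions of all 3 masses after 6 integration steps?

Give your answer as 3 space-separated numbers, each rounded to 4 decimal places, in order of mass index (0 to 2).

Answer: 2.7699 4.5072 7.7203

Derivation:
Step 0: x=[1.0000 5.0000 8.0000] v=[0.0000 0.0000 0.0000]
Step 1: x=[1.1200 4.9200 8.0000] v=[0.6000 -0.4000 0.0000]
Step 2: x=[1.3472 4.7824 7.9936] v=[1.1360 -0.6880 -0.0320]
Step 3: x=[1.6579 4.6269 7.9703] v=[1.5536 -0.7776 -0.1165]
Step 4: x=[2.0211 4.5013 7.9195] v=[1.8158 -0.6278 -0.2539]
Step 5: x=[2.4026 4.4508 7.8353] v=[1.9076 -0.2526 -0.4212]
Step 6: x=[2.7699 4.5072 7.7203] v=[1.8367 0.2819 -0.5750]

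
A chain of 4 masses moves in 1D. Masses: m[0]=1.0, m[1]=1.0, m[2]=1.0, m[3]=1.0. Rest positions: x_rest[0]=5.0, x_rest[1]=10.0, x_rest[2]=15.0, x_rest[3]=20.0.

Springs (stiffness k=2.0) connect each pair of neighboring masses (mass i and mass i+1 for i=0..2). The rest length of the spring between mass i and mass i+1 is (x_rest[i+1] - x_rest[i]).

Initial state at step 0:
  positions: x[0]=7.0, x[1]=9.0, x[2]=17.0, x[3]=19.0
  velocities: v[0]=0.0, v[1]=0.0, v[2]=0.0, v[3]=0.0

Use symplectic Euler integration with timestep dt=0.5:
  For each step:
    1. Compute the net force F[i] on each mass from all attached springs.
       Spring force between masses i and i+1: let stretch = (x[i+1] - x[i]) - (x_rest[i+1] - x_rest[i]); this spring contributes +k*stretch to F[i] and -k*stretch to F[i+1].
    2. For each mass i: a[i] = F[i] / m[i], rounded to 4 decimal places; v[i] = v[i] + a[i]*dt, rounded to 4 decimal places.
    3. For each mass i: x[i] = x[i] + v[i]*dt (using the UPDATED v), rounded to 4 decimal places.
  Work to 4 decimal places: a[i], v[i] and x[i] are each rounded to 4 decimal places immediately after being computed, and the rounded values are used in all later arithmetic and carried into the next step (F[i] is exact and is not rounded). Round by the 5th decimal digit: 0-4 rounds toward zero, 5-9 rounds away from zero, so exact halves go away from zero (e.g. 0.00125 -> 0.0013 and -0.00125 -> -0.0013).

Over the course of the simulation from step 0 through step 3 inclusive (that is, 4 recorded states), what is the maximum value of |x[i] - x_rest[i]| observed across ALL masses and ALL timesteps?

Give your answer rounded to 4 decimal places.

Step 0: x=[7.0000 9.0000 17.0000 19.0000] v=[0.0000 0.0000 0.0000 0.0000]
Step 1: x=[5.5000 12.0000 14.0000 20.5000] v=[-3.0000 6.0000 -6.0000 3.0000]
Step 2: x=[4.7500 12.7500 13.2500 21.2500] v=[-1.5000 1.5000 -1.5000 1.5000]
Step 3: x=[5.5000 9.7500 16.2500 20.5000] v=[1.5000 -6.0000 6.0000 -1.5000]
Max displacement = 2.7500

Answer: 2.7500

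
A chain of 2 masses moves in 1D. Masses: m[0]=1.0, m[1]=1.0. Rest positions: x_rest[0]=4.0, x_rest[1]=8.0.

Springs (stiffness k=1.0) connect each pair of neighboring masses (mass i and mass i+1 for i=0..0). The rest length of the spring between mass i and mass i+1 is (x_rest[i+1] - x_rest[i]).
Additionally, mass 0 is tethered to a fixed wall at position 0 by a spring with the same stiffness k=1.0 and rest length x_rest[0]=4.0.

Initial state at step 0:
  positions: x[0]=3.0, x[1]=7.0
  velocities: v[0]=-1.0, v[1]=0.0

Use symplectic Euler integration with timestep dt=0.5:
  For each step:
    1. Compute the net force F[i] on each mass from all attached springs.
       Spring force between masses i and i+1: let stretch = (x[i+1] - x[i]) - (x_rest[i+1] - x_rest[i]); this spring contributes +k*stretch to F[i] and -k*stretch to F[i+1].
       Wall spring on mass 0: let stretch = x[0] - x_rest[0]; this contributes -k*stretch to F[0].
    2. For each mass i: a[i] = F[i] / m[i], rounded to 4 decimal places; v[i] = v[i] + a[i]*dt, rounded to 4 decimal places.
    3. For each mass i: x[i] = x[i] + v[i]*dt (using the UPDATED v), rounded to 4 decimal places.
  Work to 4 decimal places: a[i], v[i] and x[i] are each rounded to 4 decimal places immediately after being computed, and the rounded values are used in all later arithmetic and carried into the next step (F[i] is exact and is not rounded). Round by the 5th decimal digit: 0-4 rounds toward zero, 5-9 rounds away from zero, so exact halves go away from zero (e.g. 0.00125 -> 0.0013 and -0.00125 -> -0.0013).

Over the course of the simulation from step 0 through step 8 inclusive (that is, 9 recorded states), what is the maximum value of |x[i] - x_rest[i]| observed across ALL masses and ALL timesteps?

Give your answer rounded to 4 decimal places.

Step 0: x=[3.0000 7.0000] v=[-1.0000 0.0000]
Step 1: x=[2.7500 7.0000] v=[-0.5000 0.0000]
Step 2: x=[2.8750 6.9375] v=[0.2500 -0.1250]
Step 3: x=[3.2969 6.8594] v=[0.8438 -0.1563]
Step 4: x=[3.7852 6.8907] v=[0.9766 0.0625]
Step 5: x=[4.1036 7.1456] v=[0.6368 0.5098]
Step 6: x=[4.1566 7.6400] v=[0.1060 0.9888]
Step 7: x=[4.0413 8.2636] v=[-0.2306 1.2471]
Step 8: x=[3.9713 8.8316] v=[-0.1401 1.1360]
Max displacement = 1.2500

Answer: 1.2500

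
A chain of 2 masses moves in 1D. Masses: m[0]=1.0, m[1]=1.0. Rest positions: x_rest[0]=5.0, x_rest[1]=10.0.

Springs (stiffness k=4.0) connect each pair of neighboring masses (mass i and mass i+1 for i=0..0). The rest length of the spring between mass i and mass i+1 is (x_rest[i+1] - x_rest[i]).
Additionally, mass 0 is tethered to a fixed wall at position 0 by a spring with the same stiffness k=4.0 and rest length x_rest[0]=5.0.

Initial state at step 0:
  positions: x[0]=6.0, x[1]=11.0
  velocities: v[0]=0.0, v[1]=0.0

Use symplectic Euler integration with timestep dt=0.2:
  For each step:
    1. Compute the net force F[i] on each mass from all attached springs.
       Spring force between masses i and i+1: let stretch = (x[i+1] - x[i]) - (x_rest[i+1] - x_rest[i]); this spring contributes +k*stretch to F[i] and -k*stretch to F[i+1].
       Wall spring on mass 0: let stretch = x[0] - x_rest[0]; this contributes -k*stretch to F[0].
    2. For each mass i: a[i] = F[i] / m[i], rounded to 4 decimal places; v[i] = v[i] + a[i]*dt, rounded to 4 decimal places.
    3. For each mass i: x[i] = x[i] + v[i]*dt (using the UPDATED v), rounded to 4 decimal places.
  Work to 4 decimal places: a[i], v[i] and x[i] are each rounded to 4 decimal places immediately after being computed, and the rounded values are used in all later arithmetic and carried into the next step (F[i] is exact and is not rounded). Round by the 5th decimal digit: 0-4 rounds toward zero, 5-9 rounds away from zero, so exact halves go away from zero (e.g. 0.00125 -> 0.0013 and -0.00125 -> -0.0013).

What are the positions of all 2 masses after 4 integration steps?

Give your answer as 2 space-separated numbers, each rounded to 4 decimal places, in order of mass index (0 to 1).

Step 0: x=[6.0000 11.0000] v=[0.0000 0.0000]
Step 1: x=[5.8400 11.0000] v=[-0.8000 0.0000]
Step 2: x=[5.5712 10.9744] v=[-1.3440 -0.1280]
Step 3: x=[5.2755 10.8843] v=[-1.4784 -0.4506]
Step 4: x=[5.0331 10.6968] v=[-1.2118 -0.9376]

Answer: 5.0331 10.6968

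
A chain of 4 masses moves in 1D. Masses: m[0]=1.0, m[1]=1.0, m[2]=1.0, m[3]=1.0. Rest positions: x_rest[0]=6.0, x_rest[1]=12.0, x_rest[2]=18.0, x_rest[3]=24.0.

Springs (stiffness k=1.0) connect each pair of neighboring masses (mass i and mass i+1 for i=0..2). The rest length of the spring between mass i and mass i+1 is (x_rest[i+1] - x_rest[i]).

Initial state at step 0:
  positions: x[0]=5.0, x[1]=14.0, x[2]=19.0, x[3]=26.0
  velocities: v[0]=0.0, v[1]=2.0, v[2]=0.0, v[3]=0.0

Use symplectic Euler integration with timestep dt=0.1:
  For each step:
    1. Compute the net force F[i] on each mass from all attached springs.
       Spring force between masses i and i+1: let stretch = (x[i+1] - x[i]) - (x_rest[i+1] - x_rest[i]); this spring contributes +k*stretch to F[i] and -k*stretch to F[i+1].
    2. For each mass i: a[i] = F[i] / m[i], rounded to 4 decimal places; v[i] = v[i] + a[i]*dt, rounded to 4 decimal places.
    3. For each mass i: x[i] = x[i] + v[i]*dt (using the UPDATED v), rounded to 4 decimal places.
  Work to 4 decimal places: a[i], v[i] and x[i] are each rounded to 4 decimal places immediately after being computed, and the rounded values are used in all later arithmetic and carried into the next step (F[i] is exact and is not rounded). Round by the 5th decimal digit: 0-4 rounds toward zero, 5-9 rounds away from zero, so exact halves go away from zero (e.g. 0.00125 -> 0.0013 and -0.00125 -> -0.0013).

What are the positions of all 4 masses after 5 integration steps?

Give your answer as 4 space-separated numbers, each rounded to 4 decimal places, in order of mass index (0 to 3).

Answer: 5.4648 14.3669 19.3078 25.8606

Derivation:
Step 0: x=[5.0000 14.0000 19.0000 26.0000] v=[0.0000 2.0000 0.0000 0.0000]
Step 1: x=[5.0300 14.1600 19.0200 25.9900] v=[0.3000 1.6000 0.2000 -0.1000]
Step 2: x=[5.0913 14.2773 19.0611 25.9703] v=[0.6130 1.1730 0.4110 -0.1970]
Step 3: x=[5.1845 14.3506 19.1235 25.9415] v=[0.9316 0.7328 0.6235 -0.2879]
Step 4: x=[5.3093 14.3800 19.2063 25.9045] v=[1.2482 0.2935 0.8280 -0.3697]
Step 5: x=[5.4648 14.3669 19.3078 25.8606] v=[1.5553 -0.1309 1.0152 -0.4395]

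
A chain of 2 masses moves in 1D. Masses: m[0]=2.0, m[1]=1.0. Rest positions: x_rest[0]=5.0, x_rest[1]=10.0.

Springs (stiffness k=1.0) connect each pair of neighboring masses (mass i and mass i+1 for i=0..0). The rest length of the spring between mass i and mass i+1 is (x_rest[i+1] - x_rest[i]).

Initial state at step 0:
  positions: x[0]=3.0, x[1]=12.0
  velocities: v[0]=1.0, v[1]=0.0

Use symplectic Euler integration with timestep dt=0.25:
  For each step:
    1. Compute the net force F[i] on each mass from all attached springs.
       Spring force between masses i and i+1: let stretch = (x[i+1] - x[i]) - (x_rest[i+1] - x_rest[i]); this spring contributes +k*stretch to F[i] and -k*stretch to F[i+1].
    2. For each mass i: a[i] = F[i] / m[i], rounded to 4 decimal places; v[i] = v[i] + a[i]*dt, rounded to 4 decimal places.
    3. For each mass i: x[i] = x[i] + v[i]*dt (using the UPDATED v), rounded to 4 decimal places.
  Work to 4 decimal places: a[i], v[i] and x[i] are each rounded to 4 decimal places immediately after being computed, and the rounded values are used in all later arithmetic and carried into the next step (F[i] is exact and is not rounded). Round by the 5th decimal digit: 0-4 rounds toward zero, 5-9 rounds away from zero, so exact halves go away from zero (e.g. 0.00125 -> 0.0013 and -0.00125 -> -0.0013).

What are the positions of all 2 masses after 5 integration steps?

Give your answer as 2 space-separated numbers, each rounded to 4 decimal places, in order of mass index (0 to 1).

Answer: 5.6033 9.2936

Derivation:
Step 0: x=[3.0000 12.0000] v=[1.0000 0.0000]
Step 1: x=[3.3750 11.7500] v=[1.5000 -1.0000]
Step 2: x=[3.8555 11.2891] v=[1.9219 -1.8438]
Step 3: x=[4.4120 10.6761] v=[2.2261 -2.4522]
Step 4: x=[5.0080 9.9841] v=[2.3841 -2.7682]
Step 5: x=[5.6033 9.2936] v=[2.3811 -2.7622]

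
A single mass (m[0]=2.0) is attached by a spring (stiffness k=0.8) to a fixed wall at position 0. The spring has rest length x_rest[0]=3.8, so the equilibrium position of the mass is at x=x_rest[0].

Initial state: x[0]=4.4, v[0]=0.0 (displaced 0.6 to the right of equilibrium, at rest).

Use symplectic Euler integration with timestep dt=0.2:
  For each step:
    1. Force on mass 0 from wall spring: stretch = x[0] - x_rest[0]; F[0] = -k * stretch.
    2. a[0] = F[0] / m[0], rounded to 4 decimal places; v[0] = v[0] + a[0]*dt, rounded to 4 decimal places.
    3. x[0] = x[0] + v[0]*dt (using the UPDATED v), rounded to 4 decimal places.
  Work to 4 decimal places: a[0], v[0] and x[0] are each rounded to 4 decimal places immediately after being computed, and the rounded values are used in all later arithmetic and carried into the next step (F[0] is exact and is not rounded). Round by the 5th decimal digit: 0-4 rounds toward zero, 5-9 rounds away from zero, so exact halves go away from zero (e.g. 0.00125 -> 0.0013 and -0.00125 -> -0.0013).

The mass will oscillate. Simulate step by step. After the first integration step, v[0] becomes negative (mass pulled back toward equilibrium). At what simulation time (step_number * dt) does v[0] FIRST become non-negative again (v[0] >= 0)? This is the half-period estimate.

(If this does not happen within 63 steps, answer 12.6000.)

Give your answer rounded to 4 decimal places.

Step 0: x=[4.4000] v=[0.0000]
Step 1: x=[4.3904] v=[-0.0480]
Step 2: x=[4.3714] v=[-0.0952]
Step 3: x=[4.3432] v=[-0.1409]
Step 4: x=[4.3063] v=[-0.1844]
Step 5: x=[4.2613] v=[-0.2249]
Step 6: x=[4.2089] v=[-0.2618]
Step 7: x=[4.1500] v=[-0.2945]
Step 8: x=[4.0855] v=[-0.3225]
Step 9: x=[4.0164] v=[-0.3453]
Step 10: x=[3.9439] v=[-0.3626]
Step 11: x=[3.8691] v=[-0.3741]
Step 12: x=[3.7932] v=[-0.3796]
Step 13: x=[3.7174] v=[-0.3791]
Step 14: x=[3.6429] v=[-0.3725]
Step 15: x=[3.5709] v=[-0.3599]
Step 16: x=[3.5026] v=[-0.3416]
Step 17: x=[3.4390] v=[-0.3178]
Step 18: x=[3.3812] v=[-0.2889]
Step 19: x=[3.3301] v=[-0.2554]
Step 20: x=[3.2865] v=[-0.2178]
Step 21: x=[3.2512] v=[-0.1767]
Step 22: x=[3.2246] v=[-0.1328]
Step 23: x=[3.2072] v=[-0.0868]
Step 24: x=[3.1993] v=[-0.0394]
Step 25: x=[3.2010] v=[0.0087]
First v>=0 after going negative at step 25, time=5.0000

Answer: 5.0000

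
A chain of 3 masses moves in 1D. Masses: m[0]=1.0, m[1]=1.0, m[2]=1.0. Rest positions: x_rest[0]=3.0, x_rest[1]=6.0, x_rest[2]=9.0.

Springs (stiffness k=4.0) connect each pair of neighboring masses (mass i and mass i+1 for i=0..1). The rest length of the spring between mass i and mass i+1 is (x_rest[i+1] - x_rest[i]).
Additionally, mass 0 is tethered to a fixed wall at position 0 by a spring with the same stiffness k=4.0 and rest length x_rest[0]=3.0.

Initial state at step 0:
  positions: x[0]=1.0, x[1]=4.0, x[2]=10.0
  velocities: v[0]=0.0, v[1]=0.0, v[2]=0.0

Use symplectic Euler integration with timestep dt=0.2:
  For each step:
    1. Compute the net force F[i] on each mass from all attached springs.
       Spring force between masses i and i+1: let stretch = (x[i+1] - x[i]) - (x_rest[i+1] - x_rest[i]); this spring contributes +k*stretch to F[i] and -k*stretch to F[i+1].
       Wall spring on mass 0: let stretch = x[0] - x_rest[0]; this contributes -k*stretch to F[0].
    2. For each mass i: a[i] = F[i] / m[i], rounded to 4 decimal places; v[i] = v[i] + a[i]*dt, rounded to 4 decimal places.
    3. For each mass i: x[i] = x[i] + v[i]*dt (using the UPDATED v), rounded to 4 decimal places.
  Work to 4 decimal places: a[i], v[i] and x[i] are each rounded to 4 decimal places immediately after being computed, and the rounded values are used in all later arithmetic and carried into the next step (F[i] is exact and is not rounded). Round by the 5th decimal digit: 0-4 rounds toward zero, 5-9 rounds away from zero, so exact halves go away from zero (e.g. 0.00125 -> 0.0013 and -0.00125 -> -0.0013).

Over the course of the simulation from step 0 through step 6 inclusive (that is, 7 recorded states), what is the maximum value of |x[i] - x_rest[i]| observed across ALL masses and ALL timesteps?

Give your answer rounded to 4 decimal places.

Step 0: x=[1.0000 4.0000 10.0000] v=[0.0000 0.0000 0.0000]
Step 1: x=[1.3200 4.4800 9.5200] v=[1.6000 2.4000 -2.4000]
Step 2: x=[1.9344 5.2608 8.7136] v=[3.0720 3.9040 -4.0320]
Step 3: x=[2.7715 6.0618 7.8348] v=[4.1856 4.0051 -4.3942]
Step 4: x=[3.6916 6.6201 7.1523] v=[4.6006 2.7913 -3.4126]
Step 5: x=[4.4896 6.7950 6.8646] v=[3.9901 0.8743 -1.4384]
Step 6: x=[4.9381 6.6121 7.0458] v=[2.2427 -0.9143 0.9059]
Max displacement = 2.1354

Answer: 2.1354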